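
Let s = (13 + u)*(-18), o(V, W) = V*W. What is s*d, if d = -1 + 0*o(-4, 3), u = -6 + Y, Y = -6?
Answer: 18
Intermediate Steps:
u = -12 (u = -6 - 6 = -12)
d = -1 (d = -1 + 0*(-4*3) = -1 + 0*(-12) = -1 + 0 = -1)
s = -18 (s = (13 - 12)*(-18) = 1*(-18) = -18)
s*d = -18*(-1) = 18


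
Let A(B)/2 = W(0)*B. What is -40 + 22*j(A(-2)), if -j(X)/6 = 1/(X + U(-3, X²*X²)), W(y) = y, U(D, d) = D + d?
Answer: 4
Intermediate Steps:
A(B) = 0 (A(B) = 2*(0*B) = 2*0 = 0)
j(X) = -6/(-3 + X + X⁴) (j(X) = -6/(X + (-3 + X²*X²)) = -6/(X + (-3 + X⁴)) = -6/(-3 + X + X⁴))
-40 + 22*j(A(-2)) = -40 + 22*(-6/(-3 + 0 + 0⁴)) = -40 + 22*(-6/(-3 + 0 + 0)) = -40 + 22*(-6/(-3)) = -40 + 22*(-6*(-⅓)) = -40 + 22*2 = -40 + 44 = 4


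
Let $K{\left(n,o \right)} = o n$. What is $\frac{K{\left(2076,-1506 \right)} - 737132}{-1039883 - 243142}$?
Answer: $\frac{3863588}{1283025} \approx 3.0113$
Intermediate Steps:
$K{\left(n,o \right)} = n o$
$\frac{K{\left(2076,-1506 \right)} - 737132}{-1039883 - 243142} = \frac{2076 \left(-1506\right) - 737132}{-1039883 - 243142} = \frac{-3126456 - 737132}{-1283025} = \left(-3863588\right) \left(- \frac{1}{1283025}\right) = \frac{3863588}{1283025}$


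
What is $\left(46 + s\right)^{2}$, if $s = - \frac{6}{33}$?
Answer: $\frac{254016}{121} \approx 2099.3$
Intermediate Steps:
$s = - \frac{2}{11}$ ($s = \left(-6\right) \frac{1}{33} = - \frac{2}{11} \approx -0.18182$)
$\left(46 + s\right)^{2} = \left(46 - \frac{2}{11}\right)^{2} = \left(\frac{504}{11}\right)^{2} = \frac{254016}{121}$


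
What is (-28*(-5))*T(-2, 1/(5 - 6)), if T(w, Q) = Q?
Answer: -140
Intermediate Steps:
(-28*(-5))*T(-2, 1/(5 - 6)) = (-28*(-5))/(5 - 6) = 140/(-1) = 140*(-1) = -140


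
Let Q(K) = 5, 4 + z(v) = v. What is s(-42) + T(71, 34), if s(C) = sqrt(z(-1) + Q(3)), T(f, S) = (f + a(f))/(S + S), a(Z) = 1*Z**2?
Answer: 1278/17 ≈ 75.177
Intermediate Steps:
a(Z) = Z**2
z(v) = -4 + v
T(f, S) = (f + f**2)/(2*S) (T(f, S) = (f + f**2)/(S + S) = (f + f**2)/((2*S)) = (f + f**2)*(1/(2*S)) = (f + f**2)/(2*S))
s(C) = 0 (s(C) = sqrt((-4 - 1) + 5) = sqrt(-5 + 5) = sqrt(0) = 0)
s(-42) + T(71, 34) = 0 + (1/2)*71*(1 + 71)/34 = 0 + (1/2)*71*(1/34)*72 = 0 + 1278/17 = 1278/17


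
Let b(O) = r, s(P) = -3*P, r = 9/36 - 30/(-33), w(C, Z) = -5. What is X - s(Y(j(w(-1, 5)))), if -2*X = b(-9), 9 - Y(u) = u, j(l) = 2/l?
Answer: 12153/440 ≈ 27.620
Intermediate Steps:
Y(u) = 9 - u
r = 51/44 (r = 9*(1/36) - 30*(-1/33) = ¼ + 10/11 = 51/44 ≈ 1.1591)
b(O) = 51/44
X = -51/88 (X = -½*51/44 = -51/88 ≈ -0.57955)
X - s(Y(j(w(-1, 5)))) = -51/88 - (-3)*(9 - 2/(-5)) = -51/88 - (-3)*(9 - 2*(-1)/5) = -51/88 - (-3)*(9 - 1*(-⅖)) = -51/88 - (-3)*(9 + ⅖) = -51/88 - (-3)*47/5 = -51/88 - 1*(-141/5) = -51/88 + 141/5 = 12153/440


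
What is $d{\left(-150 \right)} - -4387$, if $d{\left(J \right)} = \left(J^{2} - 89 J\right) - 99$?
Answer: $40138$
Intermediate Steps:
$d{\left(J \right)} = -99 + J^{2} - 89 J$
$d{\left(-150 \right)} - -4387 = \left(-99 + \left(-150\right)^{2} - -13350\right) - -4387 = \left(-99 + 22500 + 13350\right) + 4387 = 35751 + 4387 = 40138$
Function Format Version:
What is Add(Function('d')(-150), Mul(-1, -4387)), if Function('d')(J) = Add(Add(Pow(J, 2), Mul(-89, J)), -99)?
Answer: 40138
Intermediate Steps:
Function('d')(J) = Add(-99, Pow(J, 2), Mul(-89, J))
Add(Function('d')(-150), Mul(-1, -4387)) = Add(Add(-99, Pow(-150, 2), Mul(-89, -150)), Mul(-1, -4387)) = Add(Add(-99, 22500, 13350), 4387) = Add(35751, 4387) = 40138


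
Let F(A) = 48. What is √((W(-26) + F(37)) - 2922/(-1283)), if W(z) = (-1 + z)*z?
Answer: 2*√309578919/1283 ≈ 27.428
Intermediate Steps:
W(z) = z*(-1 + z)
√((W(-26) + F(37)) - 2922/(-1283)) = √((-26*(-1 - 26) + 48) - 2922/(-1283)) = √((-26*(-27) + 48) - 2922*(-1/1283)) = √((702 + 48) + 2922/1283) = √(750 + 2922/1283) = √(965172/1283) = 2*√309578919/1283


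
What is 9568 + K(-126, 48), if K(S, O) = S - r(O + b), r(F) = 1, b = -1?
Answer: 9441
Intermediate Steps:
K(S, O) = -1 + S (K(S, O) = S - 1*1 = S - 1 = -1 + S)
9568 + K(-126, 48) = 9568 + (-1 - 126) = 9568 - 127 = 9441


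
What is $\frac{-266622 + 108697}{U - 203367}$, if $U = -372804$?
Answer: $\frac{157925}{576171} \approx 0.27409$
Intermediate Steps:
$\frac{-266622 + 108697}{U - 203367} = \frac{-266622 + 108697}{-372804 - 203367} = - \frac{157925}{-576171} = \left(-157925\right) \left(- \frac{1}{576171}\right) = \frac{157925}{576171}$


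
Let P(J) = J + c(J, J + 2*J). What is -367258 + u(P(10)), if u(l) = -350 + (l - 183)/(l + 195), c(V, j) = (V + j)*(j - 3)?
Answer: -472375373/1285 ≈ -3.6761e+5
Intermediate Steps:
c(V, j) = (-3 + j)*(V + j) (c(V, j) = (V + j)*(-3 + j) = (-3 + j)*(V + j))
P(J) = -11*J + 12*J² (P(J) = J + ((J + 2*J)² - 3*J - 3*(J + 2*J) + J*(J + 2*J)) = J + ((3*J)² - 3*J - 9*J + J*(3*J)) = J + (9*J² - 3*J - 9*J + 3*J²) = J + (-12*J + 12*J²) = -11*J + 12*J²)
u(l) = -350 + (-183 + l)/(195 + l)
-367258 + u(P(10)) = -367258 + (-68433 - 3490*(-11 + 12*10))/(195 + 10*(-11 + 12*10)) = -367258 + (-68433 - 3490*(-11 + 120))/(195 + 10*(-11 + 120)) = -367258 + (-68433 - 3490*109)/(195 + 10*109) = -367258 + (-68433 - 349*1090)/(195 + 1090) = -367258 + (-68433 - 380410)/1285 = -367258 + (1/1285)*(-448843) = -367258 - 448843/1285 = -472375373/1285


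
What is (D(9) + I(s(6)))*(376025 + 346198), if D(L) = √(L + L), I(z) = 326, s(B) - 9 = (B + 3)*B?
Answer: 235444698 + 2166669*√2 ≈ 2.3851e+8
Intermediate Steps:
s(B) = 9 + B*(3 + B) (s(B) = 9 + (B + 3)*B = 9 + (3 + B)*B = 9 + B*(3 + B))
D(L) = √2*√L (D(L) = √(2*L) = √2*√L)
(D(9) + I(s(6)))*(376025 + 346198) = (√2*√9 + 326)*(376025 + 346198) = (√2*3 + 326)*722223 = (3*√2 + 326)*722223 = (326 + 3*√2)*722223 = 235444698 + 2166669*√2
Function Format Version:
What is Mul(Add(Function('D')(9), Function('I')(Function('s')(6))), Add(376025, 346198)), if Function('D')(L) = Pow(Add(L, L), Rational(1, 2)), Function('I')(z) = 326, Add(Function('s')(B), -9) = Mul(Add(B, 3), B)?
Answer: Add(235444698, Mul(2166669, Pow(2, Rational(1, 2)))) ≈ 2.3851e+8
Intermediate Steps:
Function('s')(B) = Add(9, Mul(B, Add(3, B))) (Function('s')(B) = Add(9, Mul(Add(B, 3), B)) = Add(9, Mul(Add(3, B), B)) = Add(9, Mul(B, Add(3, B))))
Function('D')(L) = Mul(Pow(2, Rational(1, 2)), Pow(L, Rational(1, 2))) (Function('D')(L) = Pow(Mul(2, L), Rational(1, 2)) = Mul(Pow(2, Rational(1, 2)), Pow(L, Rational(1, 2))))
Mul(Add(Function('D')(9), Function('I')(Function('s')(6))), Add(376025, 346198)) = Mul(Add(Mul(Pow(2, Rational(1, 2)), Pow(9, Rational(1, 2))), 326), Add(376025, 346198)) = Mul(Add(Mul(Pow(2, Rational(1, 2)), 3), 326), 722223) = Mul(Add(Mul(3, Pow(2, Rational(1, 2))), 326), 722223) = Mul(Add(326, Mul(3, Pow(2, Rational(1, 2)))), 722223) = Add(235444698, Mul(2166669, Pow(2, Rational(1, 2))))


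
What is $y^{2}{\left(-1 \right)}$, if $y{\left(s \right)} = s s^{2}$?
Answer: $1$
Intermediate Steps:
$y{\left(s \right)} = s^{3}$
$y^{2}{\left(-1 \right)} = \left(\left(-1\right)^{3}\right)^{2} = \left(-1\right)^{2} = 1$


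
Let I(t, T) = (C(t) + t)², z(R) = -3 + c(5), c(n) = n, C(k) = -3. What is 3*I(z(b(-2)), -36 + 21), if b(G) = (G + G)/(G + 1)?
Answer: 3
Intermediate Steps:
b(G) = 2*G/(1 + G) (b(G) = (2*G)/(1 + G) = 2*G/(1 + G))
z(R) = 2 (z(R) = -3 + 5 = 2)
I(t, T) = (-3 + t)²
3*I(z(b(-2)), -36 + 21) = 3*(-3 + 2)² = 3*(-1)² = 3*1 = 3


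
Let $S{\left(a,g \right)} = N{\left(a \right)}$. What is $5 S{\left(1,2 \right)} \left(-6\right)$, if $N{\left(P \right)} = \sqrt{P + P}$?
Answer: $- 30 \sqrt{2} \approx -42.426$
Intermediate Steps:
$N{\left(P \right)} = \sqrt{2} \sqrt{P}$ ($N{\left(P \right)} = \sqrt{2 P} = \sqrt{2} \sqrt{P}$)
$S{\left(a,g \right)} = \sqrt{2} \sqrt{a}$
$5 S{\left(1,2 \right)} \left(-6\right) = 5 \sqrt{2} \sqrt{1} \left(-6\right) = 5 \sqrt{2} \cdot 1 \left(-6\right) = 5 \sqrt{2} \left(-6\right) = - 30 \sqrt{2}$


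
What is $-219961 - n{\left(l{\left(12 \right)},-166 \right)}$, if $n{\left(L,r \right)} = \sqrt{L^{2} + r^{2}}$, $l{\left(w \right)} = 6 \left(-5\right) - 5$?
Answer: $-219961 - \sqrt{28781} \approx -2.2013 \cdot 10^{5}$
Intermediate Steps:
$l{\left(w \right)} = -35$ ($l{\left(w \right)} = -30 - 5 = -35$)
$-219961 - n{\left(l{\left(12 \right)},-166 \right)} = -219961 - \sqrt{\left(-35\right)^{2} + \left(-166\right)^{2}} = -219961 - \sqrt{1225 + 27556} = -219961 - \sqrt{28781}$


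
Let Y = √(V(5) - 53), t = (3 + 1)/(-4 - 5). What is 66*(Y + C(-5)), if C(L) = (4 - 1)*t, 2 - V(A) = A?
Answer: -88 + 132*I*√14 ≈ -88.0 + 493.9*I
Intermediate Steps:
t = -4/9 (t = 4/(-9) = 4*(-⅑) = -4/9 ≈ -0.44444)
V(A) = 2 - A
Y = 2*I*√14 (Y = √((2 - 1*5) - 53) = √((2 - 5) - 53) = √(-3 - 53) = √(-56) = 2*I*√14 ≈ 7.4833*I)
C(L) = -4/3 (C(L) = (4 - 1)*(-4/9) = 3*(-4/9) = -4/3)
66*(Y + C(-5)) = 66*(2*I*√14 - 4/3) = 66*(-4/3 + 2*I*√14) = -88 + 132*I*√14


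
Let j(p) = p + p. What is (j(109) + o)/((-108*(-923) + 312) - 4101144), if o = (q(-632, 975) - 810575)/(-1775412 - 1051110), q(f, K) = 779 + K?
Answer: -68554513/1256592538584 ≈ -5.4556e-5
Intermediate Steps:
j(p) = 2*p
o = 89869/314058 (o = ((779 + 975) - 810575)/(-1775412 - 1051110) = (1754 - 810575)/(-2826522) = -808821*(-1/2826522) = 89869/314058 ≈ 0.28615)
(j(109) + o)/((-108*(-923) + 312) - 4101144) = (2*109 + 89869/314058)/((-108*(-923) + 312) - 4101144) = (218 + 89869/314058)/((99684 + 312) - 4101144) = 68554513/(314058*(99996 - 4101144)) = (68554513/314058)/(-4001148) = (68554513/314058)*(-1/4001148) = -68554513/1256592538584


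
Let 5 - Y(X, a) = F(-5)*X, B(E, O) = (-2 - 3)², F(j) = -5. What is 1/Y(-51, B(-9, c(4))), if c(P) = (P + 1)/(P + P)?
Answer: -1/250 ≈ -0.0040000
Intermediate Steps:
c(P) = (1 + P)/(2*P) (c(P) = (1 + P)/((2*P)) = (1 + P)*(1/(2*P)) = (1 + P)/(2*P))
B(E, O) = 25 (B(E, O) = (-5)² = 25)
Y(X, a) = 5 + 5*X (Y(X, a) = 5 - (-5)*X = 5 + 5*X)
1/Y(-51, B(-9, c(4))) = 1/(5 + 5*(-51)) = 1/(5 - 255) = 1/(-250) = -1/250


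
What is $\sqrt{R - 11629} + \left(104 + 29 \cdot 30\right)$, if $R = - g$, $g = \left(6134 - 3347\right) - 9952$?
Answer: $974 + 12 i \sqrt{31} \approx 974.0 + 66.813 i$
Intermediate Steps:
$g = -7165$ ($g = 2787 - 9952 = -7165$)
$R = 7165$ ($R = \left(-1\right) \left(-7165\right) = 7165$)
$\sqrt{R - 11629} + \left(104 + 29 \cdot 30\right) = \sqrt{7165 - 11629} + \left(104 + 29 \cdot 30\right) = \sqrt{-4464} + \left(104 + 870\right) = 12 i \sqrt{31} + 974 = 974 + 12 i \sqrt{31}$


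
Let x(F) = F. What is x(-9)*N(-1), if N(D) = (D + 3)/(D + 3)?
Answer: -9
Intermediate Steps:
N(D) = 1 (N(D) = (3 + D)/(3 + D) = 1)
x(-9)*N(-1) = -9*1 = -9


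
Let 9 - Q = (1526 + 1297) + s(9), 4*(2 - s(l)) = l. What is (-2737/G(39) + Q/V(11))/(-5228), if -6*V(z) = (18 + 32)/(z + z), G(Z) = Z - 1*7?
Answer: -1174843/836480 ≈ -1.4045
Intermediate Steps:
G(Z) = -7 + Z (G(Z) = Z - 7 = -7 + Z)
s(l) = 2 - l/4
V(z) = -25/(6*z) (V(z) = -(18 + 32)/(6*(z + z)) = -25/(3*(2*z)) = -25*1/(2*z)/3 = -25/(6*z))
Q = -11255/4 (Q = 9 - ((1526 + 1297) + (2 - ¼*9)) = 9 - (2823 + (2 - 9/4)) = 9 - (2823 - ¼) = 9 - 1*11291/4 = 9 - 11291/4 = -11255/4 ≈ -2813.8)
(-2737/G(39) + Q/V(11))/(-5228) = (-2737/(-7 + 39) - 11255/(4*((-25/6/11))))/(-5228) = (-2737/32 - 11255/(4*((-25/6*1/11))))*(-1/5228) = (-2737*1/32 - 11255/(4*(-25/66)))*(-1/5228) = (-2737/32 - 11255/4*(-66/25))*(-1/5228) = (-2737/32 + 74283/10)*(-1/5228) = (1174843/160)*(-1/5228) = -1174843/836480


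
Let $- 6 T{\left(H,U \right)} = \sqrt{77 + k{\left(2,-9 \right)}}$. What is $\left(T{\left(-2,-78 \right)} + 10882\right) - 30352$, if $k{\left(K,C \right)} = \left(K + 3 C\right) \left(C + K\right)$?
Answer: $-19470 - \sqrt{7} \approx -19473.0$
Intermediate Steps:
$k{\left(K,C \right)} = \left(C + K\right) \left(K + 3 C\right)$
$T{\left(H,U \right)} = - \sqrt{7}$ ($T{\left(H,U \right)} = - \frac{\sqrt{77 + \left(2^{2} + 3 \left(-9\right)^{2} + 4 \left(-9\right) 2\right)}}{6} = - \frac{\sqrt{77 + \left(4 + 3 \cdot 81 - 72\right)}}{6} = - \frac{\sqrt{77 + \left(4 + 243 - 72\right)}}{6} = - \frac{\sqrt{77 + 175}}{6} = - \frac{\sqrt{252}}{6} = - \frac{6 \sqrt{7}}{6} = - \sqrt{7}$)
$\left(T{\left(-2,-78 \right)} + 10882\right) - 30352 = \left(- \sqrt{7} + 10882\right) - 30352 = \left(10882 - \sqrt{7}\right) - 30352 = -19470 - \sqrt{7}$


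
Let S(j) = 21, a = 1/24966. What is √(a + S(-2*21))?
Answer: √1454372138/8322 ≈ 4.5826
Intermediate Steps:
a = 1/24966 ≈ 4.0054e-5
√(a + S(-2*21)) = √(1/24966 + 21) = √(524287/24966) = √1454372138/8322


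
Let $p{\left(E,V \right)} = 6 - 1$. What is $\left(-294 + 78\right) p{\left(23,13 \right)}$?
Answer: $-1080$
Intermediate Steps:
$p{\left(E,V \right)} = 5$ ($p{\left(E,V \right)} = 6 - 1 = 5$)
$\left(-294 + 78\right) p{\left(23,13 \right)} = \left(-294 + 78\right) 5 = \left(-216\right) 5 = -1080$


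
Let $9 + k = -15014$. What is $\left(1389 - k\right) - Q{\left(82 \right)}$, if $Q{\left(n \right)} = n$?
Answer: $16330$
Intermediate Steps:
$k = -15023$ ($k = -9 - 15014 = -15023$)
$\left(1389 - k\right) - Q{\left(82 \right)} = \left(1389 - -15023\right) - 82 = \left(1389 + 15023\right) - 82 = 16412 - 82 = 16330$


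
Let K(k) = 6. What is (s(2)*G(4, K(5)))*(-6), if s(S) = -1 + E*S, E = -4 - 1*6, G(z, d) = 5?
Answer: 630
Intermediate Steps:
E = -10 (E = -4 - 6 = -10)
s(S) = -1 - 10*S
(s(2)*G(4, K(5)))*(-6) = ((-1 - 10*2)*5)*(-6) = ((-1 - 20)*5)*(-6) = -21*5*(-6) = -105*(-6) = 630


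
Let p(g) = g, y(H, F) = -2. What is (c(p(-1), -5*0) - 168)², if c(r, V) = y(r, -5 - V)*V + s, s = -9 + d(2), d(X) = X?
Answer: 30625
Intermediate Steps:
s = -7 (s = -9 + 2 = -7)
c(r, V) = -7 - 2*V (c(r, V) = -2*V - 7 = -7 - 2*V)
(c(p(-1), -5*0) - 168)² = ((-7 - (-10)*0) - 168)² = ((-7 - 2*0) - 168)² = ((-7 + 0) - 168)² = (-7 - 168)² = (-175)² = 30625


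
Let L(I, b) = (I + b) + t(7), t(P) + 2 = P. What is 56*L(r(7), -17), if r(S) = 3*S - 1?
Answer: 448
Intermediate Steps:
t(P) = -2 + P
r(S) = -1 + 3*S
L(I, b) = 5 + I + b (L(I, b) = (I + b) + (-2 + 7) = (I + b) + 5 = 5 + I + b)
56*L(r(7), -17) = 56*(5 + (-1 + 3*7) - 17) = 56*(5 + (-1 + 21) - 17) = 56*(5 + 20 - 17) = 56*8 = 448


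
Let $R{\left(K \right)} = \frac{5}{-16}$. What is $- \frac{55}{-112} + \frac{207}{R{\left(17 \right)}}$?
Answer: $- \frac{370669}{560} \approx -661.91$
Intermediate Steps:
$R{\left(K \right)} = - \frac{5}{16}$ ($R{\left(K \right)} = 5 \left(- \frac{1}{16}\right) = - \frac{5}{16}$)
$- \frac{55}{-112} + \frac{207}{R{\left(17 \right)}} = - \frac{55}{-112} + \frac{207}{- \frac{5}{16}} = \left(-55\right) \left(- \frac{1}{112}\right) + 207 \left(- \frac{16}{5}\right) = \frac{55}{112} - \frac{3312}{5} = - \frac{370669}{560}$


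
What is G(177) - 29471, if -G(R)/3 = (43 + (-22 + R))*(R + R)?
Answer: -239747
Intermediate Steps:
G(R) = -6*R*(21 + R) (G(R) = -3*(43 + (-22 + R))*(R + R) = -3*(21 + R)*2*R = -6*R*(21 + R))
G(177) - 29471 = -6*177*(21 + 177) - 29471 = -6*177*198 - 29471 = -210276 - 29471 = -239747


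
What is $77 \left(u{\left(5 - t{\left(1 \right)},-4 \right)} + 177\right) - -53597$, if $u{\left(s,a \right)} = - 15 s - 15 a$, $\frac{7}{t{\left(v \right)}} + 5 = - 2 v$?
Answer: $64916$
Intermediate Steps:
$t{\left(v \right)} = \frac{7}{-5 - 2 v}$
$u{\left(s,a \right)} = - 15 a - 15 s$
$77 \left(u{\left(5 - t{\left(1 \right)},-4 \right)} + 177\right) - -53597 = 77 \left(\left(\left(-15\right) \left(-4\right) - 15 \left(5 - - \frac{7}{5 + 2 \cdot 1}\right)\right) + 177\right) - -53597 = 77 \left(\left(60 - 15 \left(5 - - \frac{7}{5 + 2}\right)\right) + 177\right) + 53597 = 77 \left(\left(60 - 15 \left(5 - - \frac{7}{7}\right)\right) + 177\right) + 53597 = 77 \left(\left(60 - 15 \left(5 - \left(-7\right) \frac{1}{7}\right)\right) + 177\right) + 53597 = 77 \left(\left(60 - 15 \left(5 - -1\right)\right) + 177\right) + 53597 = 77 \left(\left(60 - 15 \left(5 + 1\right)\right) + 177\right) + 53597 = 77 \left(\left(60 - 90\right) + 177\right) + 53597 = 77 \left(-30 + 177\right) + 53597 = 77 \cdot 147 + 53597 = 11319 + 53597 = 64916$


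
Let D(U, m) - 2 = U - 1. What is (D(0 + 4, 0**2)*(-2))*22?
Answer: -220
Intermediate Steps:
D(U, m) = 1 + U (D(U, m) = 2 + (U - 1) = 2 + (-1 + U) = 1 + U)
(D(0 + 4, 0**2)*(-2))*22 = ((1 + (0 + 4))*(-2))*22 = ((1 + 4)*(-2))*22 = (5*(-2))*22 = -10*22 = -220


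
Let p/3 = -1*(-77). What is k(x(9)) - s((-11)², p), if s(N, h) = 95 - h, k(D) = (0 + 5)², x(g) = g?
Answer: 161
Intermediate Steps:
p = 231 (p = 3*(-1*(-77)) = 3*77 = 231)
k(D) = 25 (k(D) = 5² = 25)
k(x(9)) - s((-11)², p) = 25 - (95 - 1*231) = 25 - (95 - 231) = 25 - 1*(-136) = 25 + 136 = 161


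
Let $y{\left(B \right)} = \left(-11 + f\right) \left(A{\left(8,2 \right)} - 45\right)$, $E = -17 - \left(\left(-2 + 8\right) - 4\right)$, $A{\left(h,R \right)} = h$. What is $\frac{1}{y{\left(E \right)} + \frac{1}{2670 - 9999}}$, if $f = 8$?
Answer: $\frac{7329}{813518} \approx 0.009009$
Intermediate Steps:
$E = -19$ ($E = -17 - \left(6 - 4\right) = -17 - 2 = -19$)
$y{\left(B \right)} = 111$ ($y{\left(B \right)} = \left(-11 + 8\right) \left(8 - 45\right) = \left(-3\right) \left(-37\right) = 111$)
$\frac{1}{y{\left(E \right)} + \frac{1}{2670 - 9999}} = \frac{1}{111 + \frac{1}{2670 - 9999}} = \frac{1}{111 + \frac{1}{-7329}} = \frac{1}{111 - \frac{1}{7329}} = \frac{1}{\frac{813518}{7329}} = \frac{7329}{813518}$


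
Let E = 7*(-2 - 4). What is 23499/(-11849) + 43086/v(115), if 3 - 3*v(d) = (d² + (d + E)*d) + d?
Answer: -340376385/42917078 ≈ -7.9310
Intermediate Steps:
E = -42 (E = 7*(-6) = -42)
v(d) = 1 - d/3 - d²/3 - d*(-42 + d)/3 (v(d) = 1 - ((d² + (d - 42)*d) + d)/3 = 1 - ((d² + (-42 + d)*d) + d)/3 = 1 - ((d² + d*(-42 + d)) + d)/3 = 1 - (d + d² + d*(-42 + d))/3 = 1 + (-d/3 - d²/3 - d*(-42 + d)/3) = 1 - d/3 - d²/3 - d*(-42 + d)/3)
23499/(-11849) + 43086/v(115) = 23499/(-11849) + 43086/(1 - ⅔*115² + (41/3)*115) = 23499*(-1/11849) + 43086/(1 - ⅔*13225 + 4715/3) = -23499/11849 + 43086/(1 - 26450/3 + 4715/3) = -23499/11849 + 43086/(-7244) = -23499/11849 + 43086*(-1/7244) = -23499/11849 - 21543/3622 = -340376385/42917078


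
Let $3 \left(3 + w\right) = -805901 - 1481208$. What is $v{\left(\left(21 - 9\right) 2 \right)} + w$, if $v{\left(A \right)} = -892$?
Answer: $- \frac{2289794}{3} \approx -7.6327 \cdot 10^{5}$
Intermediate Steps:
$w = - \frac{2287118}{3}$ ($w = -3 + \frac{-805901 - 1481208}{3} = -3 + \frac{1}{3} \left(-2287109\right) = -3 - \frac{2287109}{3} = - \frac{2287118}{3} \approx -7.6237 \cdot 10^{5}$)
$v{\left(\left(21 - 9\right) 2 \right)} + w = -892 - \frac{2287118}{3} = - \frac{2289794}{3}$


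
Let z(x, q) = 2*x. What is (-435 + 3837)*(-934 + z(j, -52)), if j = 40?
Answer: -2905308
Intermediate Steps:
(-435 + 3837)*(-934 + z(j, -52)) = (-435 + 3837)*(-934 + 2*40) = 3402*(-934 + 80) = 3402*(-854) = -2905308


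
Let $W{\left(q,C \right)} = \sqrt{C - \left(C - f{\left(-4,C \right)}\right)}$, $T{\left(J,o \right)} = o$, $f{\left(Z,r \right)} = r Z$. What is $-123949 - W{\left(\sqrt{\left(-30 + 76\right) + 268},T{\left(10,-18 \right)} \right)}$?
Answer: $-123949 - 6 \sqrt{2} \approx -1.2396 \cdot 10^{5}$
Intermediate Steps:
$f{\left(Z,r \right)} = Z r$
$W{\left(q,C \right)} = 2 \sqrt{- C}$ ($W{\left(q,C \right)} = \sqrt{C - 5 C} = \sqrt{- 4 C} = 2 \sqrt{- C}$)
$-123949 - W{\left(\sqrt{\left(-30 + 76\right) + 268},T{\left(10,-18 \right)} \right)} = -123949 - 2 \sqrt{\left(-1\right) \left(-18\right)} = -123949 - 2 \sqrt{18} = -123949 - 2 \cdot 3 \sqrt{2} = -123949 - 6 \sqrt{2}$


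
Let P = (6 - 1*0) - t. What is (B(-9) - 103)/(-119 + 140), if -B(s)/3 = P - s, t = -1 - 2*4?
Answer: -25/3 ≈ -8.3333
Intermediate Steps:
t = -9 (t = -1 - 8 = -9)
P = 15 (P = (6 - 1*0) - 1*(-9) = (6 + 0) + 9 = 6 + 9 = 15)
B(s) = -45 + 3*s (B(s) = -3*(15 - s) = -45 + 3*s)
(B(-9) - 103)/(-119 + 140) = ((-45 + 3*(-9)) - 103)/(-119 + 140) = ((-45 - 27) - 103)/21 = (-72 - 103)/21 = (1/21)*(-175) = -25/3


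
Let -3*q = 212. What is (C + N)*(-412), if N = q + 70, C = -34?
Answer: 42848/3 ≈ 14283.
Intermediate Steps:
q = -212/3 (q = -⅓*212 = -212/3 ≈ -70.667)
N = -⅔ (N = -212/3 + 70 = -⅔ ≈ -0.66667)
(C + N)*(-412) = (-34 - ⅔)*(-412) = -104/3*(-412) = 42848/3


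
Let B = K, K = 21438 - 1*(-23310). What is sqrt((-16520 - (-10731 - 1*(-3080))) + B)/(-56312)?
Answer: -sqrt(35879)/56312 ≈ -0.0033637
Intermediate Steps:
K = 44748 (K = 21438 + 23310 = 44748)
B = 44748
sqrt((-16520 - (-10731 - 1*(-3080))) + B)/(-56312) = sqrt((-16520 - (-10731 - 1*(-3080))) + 44748)/(-56312) = sqrt((-16520 - (-10731 + 3080)) + 44748)*(-1/56312) = sqrt((-16520 - 1*(-7651)) + 44748)*(-1/56312) = sqrt((-16520 + 7651) + 44748)*(-1/56312) = sqrt(-8869 + 44748)*(-1/56312) = sqrt(35879)*(-1/56312) = -sqrt(35879)/56312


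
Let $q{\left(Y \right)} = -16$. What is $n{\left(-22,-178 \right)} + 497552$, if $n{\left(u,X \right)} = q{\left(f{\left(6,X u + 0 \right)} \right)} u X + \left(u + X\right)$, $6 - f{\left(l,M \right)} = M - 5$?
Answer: $434696$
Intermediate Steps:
$f{\left(l,M \right)} = 11 - M$ ($f{\left(l,M \right)} = 6 - \left(M - 5\right) = 6 - \left(-5 + M\right) = 11 - M$)
$n{\left(u,X \right)} = X + u - 16 X u$ ($n{\left(u,X \right)} = - 16 u X + \left(u + X\right) = - 16 X u + \left(X + u\right) = X + u - 16 X u$)
$n{\left(-22,-178 \right)} + 497552 = \left(-178 - 22 - \left(-2848\right) \left(-22\right)\right) + 497552 = \left(-178 - 22 - 62656\right) + 497552 = -62856 + 497552 = 434696$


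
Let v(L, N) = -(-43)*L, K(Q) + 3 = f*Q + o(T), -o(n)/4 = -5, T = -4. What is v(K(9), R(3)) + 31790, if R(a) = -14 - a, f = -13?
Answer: 27490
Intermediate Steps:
o(n) = 20 (o(n) = -4*(-5) = 20)
K(Q) = 17 - 13*Q (K(Q) = -3 + (-13*Q + 20) = -3 + (20 - 13*Q) = 17 - 13*Q)
v(L, N) = 43*L
v(K(9), R(3)) + 31790 = 43*(17 - 13*9) + 31790 = 43*(17 - 117) + 31790 = 43*(-100) + 31790 = -4300 + 31790 = 27490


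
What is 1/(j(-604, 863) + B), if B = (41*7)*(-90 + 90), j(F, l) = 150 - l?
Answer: -1/713 ≈ -0.0014025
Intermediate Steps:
B = 0 (B = 287*0 = 0)
1/(j(-604, 863) + B) = 1/((150 - 1*863) + 0) = 1/((150 - 863) + 0) = 1/(-713 + 0) = 1/(-713) = -1/713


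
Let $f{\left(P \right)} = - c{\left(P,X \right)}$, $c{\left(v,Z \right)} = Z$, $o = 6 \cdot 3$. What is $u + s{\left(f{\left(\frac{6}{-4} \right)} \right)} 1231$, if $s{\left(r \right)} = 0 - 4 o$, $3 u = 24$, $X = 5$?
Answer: $-88624$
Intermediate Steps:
$o = 18$
$f{\left(P \right)} = -5$ ($f{\left(P \right)} = \left(-1\right) 5 = -5$)
$u = 8$ ($u = \frac{1}{3} \cdot 24 = 8$)
$s{\left(r \right)} = -72$ ($s{\left(r \right)} = 0 - 72 = -72$)
$u + s{\left(f{\left(\frac{6}{-4} \right)} \right)} 1231 = 8 - 88632 = -88624$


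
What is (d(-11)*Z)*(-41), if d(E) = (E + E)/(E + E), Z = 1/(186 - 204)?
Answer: 41/18 ≈ 2.2778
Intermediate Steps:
Z = -1/18 (Z = 1/(-18) = -1/18 ≈ -0.055556)
d(E) = 1 (d(E) = (2*E)/((2*E)) = (2*E)*(1/(2*E)) = 1)
(d(-11)*Z)*(-41) = (1*(-1/18))*(-41) = -1/18*(-41) = 41/18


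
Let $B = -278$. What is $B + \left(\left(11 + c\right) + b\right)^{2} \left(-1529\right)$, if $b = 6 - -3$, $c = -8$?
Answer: $-220454$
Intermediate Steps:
$b = 9$ ($b = 6 + 3 = 9$)
$B + \left(\left(11 + c\right) + b\right)^{2} \left(-1529\right) = -278 + \left(\left(11 - 8\right) + 9\right)^{2} \left(-1529\right) = -278 + \left(3 + 9\right)^{2} \left(-1529\right) = -278 + 12^{2} \left(-1529\right) = -278 + 144 \left(-1529\right) = -278 - 220176 = -220454$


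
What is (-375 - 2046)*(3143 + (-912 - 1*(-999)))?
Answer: -7819830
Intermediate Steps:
(-375 - 2046)*(3143 + (-912 - 1*(-999))) = -2421*(3143 + (-912 + 999)) = -2421*(3143 + 87) = -2421*3230 = -7819830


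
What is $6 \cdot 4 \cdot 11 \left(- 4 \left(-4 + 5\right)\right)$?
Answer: $-1056$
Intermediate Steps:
$6 \cdot 4 \cdot 11 \left(- 4 \left(-4 + 5\right)\right) = 24 \cdot 11 \left(\left(-4\right) 1\right) = 264 \left(-4\right) = -1056$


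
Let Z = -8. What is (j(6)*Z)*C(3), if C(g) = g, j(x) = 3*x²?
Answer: -2592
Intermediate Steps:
(j(6)*Z)*C(3) = ((3*6²)*(-8))*3 = ((3*36)*(-8))*3 = (108*(-8))*3 = -864*3 = -2592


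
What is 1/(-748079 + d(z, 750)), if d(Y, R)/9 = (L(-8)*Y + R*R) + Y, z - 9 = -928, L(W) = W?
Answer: 1/4372318 ≈ 2.2871e-7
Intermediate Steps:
z = -919 (z = 9 - 928 = -919)
d(Y, R) = -63*Y + 9*R² (d(Y, R) = 9*((-8*Y + R*R) + Y) = 9*((-8*Y + R²) + Y) = 9*((R² - 8*Y) + Y) = 9*(R² - 7*Y) = -63*Y + 9*R²)
1/(-748079 + d(z, 750)) = 1/(-748079 + (-63*(-919) + 9*750²)) = 1/(-748079 + (57897 + 9*562500)) = 1/(-748079 + (57897 + 5062500)) = 1/(-748079 + 5120397) = 1/4372318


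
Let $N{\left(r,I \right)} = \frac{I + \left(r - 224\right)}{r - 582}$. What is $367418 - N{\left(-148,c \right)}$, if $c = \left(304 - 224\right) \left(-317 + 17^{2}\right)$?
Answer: $\frac{134106264}{365} \approx 3.6741 \cdot 10^{5}$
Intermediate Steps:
$c = -2240$ ($c = 80 \left(-317 + 289\right) = 80 \left(-28\right) = -2240$)
$N{\left(r,I \right)} = \frac{-224 + I + r}{-582 + r}$ ($N{\left(r,I \right)} = \frac{I + \left(-224 + r\right)}{-582 + r} = \frac{-224 + I + r}{-582 + r}$)
$367418 - N{\left(-148,c \right)} = 367418 - \frac{-224 - 2240 - 148}{-582 - 148} = 367418 - \frac{1}{-730} \left(-2612\right) = 367418 - \left(- \frac{1}{730}\right) \left(-2612\right) = 367418 - \frac{1306}{365} = \frac{134106264}{365}$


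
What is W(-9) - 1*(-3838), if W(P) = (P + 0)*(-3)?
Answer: 3865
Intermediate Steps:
W(P) = -3*P (W(P) = P*(-3) = -3*P)
W(-9) - 1*(-3838) = -3*(-9) - 1*(-3838) = 27 + 3838 = 3865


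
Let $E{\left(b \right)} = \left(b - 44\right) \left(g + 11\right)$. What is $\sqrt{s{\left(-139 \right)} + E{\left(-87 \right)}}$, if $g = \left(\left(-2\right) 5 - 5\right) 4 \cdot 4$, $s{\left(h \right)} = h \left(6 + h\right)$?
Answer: $\sqrt{48486} \approx 220.2$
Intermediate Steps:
$g = -240$ ($g = \left(-10 - 5\right) 4 \cdot 4 = \left(-15\right) 4 \cdot 4 = \left(-60\right) 4 = -240$)
$E{\left(b \right)} = 10076 - 229 b$ ($E{\left(b \right)} = \left(b - 44\right) \left(-240 + 11\right) = \left(-44 + b\right) \left(-229\right) = 10076 - 229 b$)
$\sqrt{s{\left(-139 \right)} + E{\left(-87 \right)}} = \sqrt{- 139 \left(6 - 139\right) + \left(10076 - -19923\right)} = \sqrt{\left(-139\right) \left(-133\right) + \left(10076 + 19923\right)} = \sqrt{18487 + 29999} = \sqrt{48486}$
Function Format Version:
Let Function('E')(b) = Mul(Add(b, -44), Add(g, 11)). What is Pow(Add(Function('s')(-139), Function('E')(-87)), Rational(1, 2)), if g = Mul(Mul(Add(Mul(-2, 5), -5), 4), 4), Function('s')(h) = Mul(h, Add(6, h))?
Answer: Pow(48486, Rational(1, 2)) ≈ 220.20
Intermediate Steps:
g = -240 (g = Mul(Mul(Add(-10, -5), 4), 4) = Mul(Mul(-15, 4), 4) = Mul(-60, 4) = -240)
Function('E')(b) = Add(10076, Mul(-229, b)) (Function('E')(b) = Mul(Add(b, -44), Add(-240, 11)) = Mul(Add(-44, b), -229) = Add(10076, Mul(-229, b)))
Pow(Add(Function('s')(-139), Function('E')(-87)), Rational(1, 2)) = Pow(Add(Mul(-139, Add(6, -139)), Add(10076, Mul(-229, -87))), Rational(1, 2)) = Pow(Add(Mul(-139, -133), Add(10076, 19923)), Rational(1, 2)) = Pow(Add(18487, 29999), Rational(1, 2)) = Pow(48486, Rational(1, 2))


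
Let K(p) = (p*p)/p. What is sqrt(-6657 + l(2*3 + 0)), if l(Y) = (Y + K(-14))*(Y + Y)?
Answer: I*sqrt(6753) ≈ 82.177*I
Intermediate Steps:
K(p) = p (K(p) = p**2/p = p)
l(Y) = 2*Y*(-14 + Y) (l(Y) = (Y - 14)*(Y + Y) = (-14 + Y)*(2*Y) = 2*Y*(-14 + Y))
sqrt(-6657 + l(2*3 + 0)) = sqrt(-6657 + 2*(2*3 + 0)*(-14 + (2*3 + 0))) = sqrt(-6657 + 2*(6 + 0)*(-14 + (6 + 0))) = sqrt(-6657 + 2*6*(-14 + 6)) = sqrt(-6657 + 2*6*(-8)) = sqrt(-6657 - 96) = sqrt(-6753) = I*sqrt(6753)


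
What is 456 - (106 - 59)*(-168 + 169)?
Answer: 409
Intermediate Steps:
456 - (106 - 59)*(-168 + 169) = 456 - 47 = 409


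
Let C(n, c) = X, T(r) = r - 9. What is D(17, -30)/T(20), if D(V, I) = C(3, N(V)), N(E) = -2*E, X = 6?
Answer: 6/11 ≈ 0.54545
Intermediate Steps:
T(r) = -9 + r
C(n, c) = 6
D(V, I) = 6
D(17, -30)/T(20) = 6/(-9 + 20) = 6/11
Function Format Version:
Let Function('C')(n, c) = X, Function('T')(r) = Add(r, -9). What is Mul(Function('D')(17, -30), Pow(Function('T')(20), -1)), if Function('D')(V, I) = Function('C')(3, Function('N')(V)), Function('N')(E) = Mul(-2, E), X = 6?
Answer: Rational(6, 11) ≈ 0.54545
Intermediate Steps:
Function('T')(r) = Add(-9, r)
Function('C')(n, c) = 6
Function('D')(V, I) = 6
Mul(Function('D')(17, -30), Pow(Function('T')(20), -1)) = Mul(6, Pow(Add(-9, 20), -1)) = Mul(6, Pow(11, -1)) = Mul(6, Rational(1, 11)) = Rational(6, 11)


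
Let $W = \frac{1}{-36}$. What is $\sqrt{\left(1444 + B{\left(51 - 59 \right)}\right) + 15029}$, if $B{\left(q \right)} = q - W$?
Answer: $\frac{\sqrt{592741}}{6} \approx 128.32$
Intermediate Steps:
$W = - \frac{1}{36} \approx -0.027778$
$B{\left(q \right)} = \frac{1}{36} + q$ ($B{\left(q \right)} = q - - \frac{1}{36} = q + \frac{1}{36} = \frac{1}{36} + q$)
$\sqrt{\left(1444 + B{\left(51 - 59 \right)}\right) + 15029} = \sqrt{\left(1444 + \left(\frac{1}{36} + \left(51 - 59\right)\right)\right) + 15029} = \sqrt{\left(1444 + \left(\frac{1}{36} - 8\right)\right) + 15029} = \sqrt{\left(1444 - \frac{287}{36}\right) + 15029} = \sqrt{\frac{51697}{36} + 15029} = \sqrt{\frac{592741}{36}} = \frac{\sqrt{592741}}{6}$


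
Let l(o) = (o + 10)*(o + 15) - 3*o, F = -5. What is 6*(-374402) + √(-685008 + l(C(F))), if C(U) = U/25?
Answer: -2246412 + 13*I*√101311/5 ≈ -2.2464e+6 + 827.56*I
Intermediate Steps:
C(U) = U/25 (C(U) = U*(1/25) = U/25)
l(o) = -3*o + (10 + o)*(15 + o) (l(o) = (10 + o)*(15 + o) - 3*o = -3*o + (10 + o)*(15 + o))
6*(-374402) + √(-685008 + l(C(F))) = 6*(-374402) + √(-685008 + (150 + ((1/25)*(-5))² + 22*((1/25)*(-5)))) = -2246412 + √(-685008 + (150 + (-⅕)² + 22*(-⅕))) = -2246412 + √(-685008 + (150 + 1/25 - 22/5)) = -2246412 + √(-685008 + 3641/25) = -2246412 + √(-17121559/25) = -2246412 + 13*I*√101311/5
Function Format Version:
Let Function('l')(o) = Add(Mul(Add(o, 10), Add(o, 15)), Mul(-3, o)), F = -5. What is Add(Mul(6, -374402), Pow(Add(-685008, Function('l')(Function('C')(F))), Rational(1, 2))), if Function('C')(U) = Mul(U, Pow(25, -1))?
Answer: Add(-2246412, Mul(Rational(13, 5), I, Pow(101311, Rational(1, 2)))) ≈ Add(-2.2464e+6, Mul(827.56, I))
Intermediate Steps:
Function('C')(U) = Mul(Rational(1, 25), U) (Function('C')(U) = Mul(U, Rational(1, 25)) = Mul(Rational(1, 25), U))
Function('l')(o) = Add(Mul(-3, o), Mul(Add(10, o), Add(15, o))) (Function('l')(o) = Add(Mul(Add(10, o), Add(15, o)), Mul(-3, o)) = Add(Mul(-3, o), Mul(Add(10, o), Add(15, o))))
Add(Mul(6, -374402), Pow(Add(-685008, Function('l')(Function('C')(F))), Rational(1, 2))) = Add(Mul(6, -374402), Pow(Add(-685008, Add(150, Pow(Mul(Rational(1, 25), -5), 2), Mul(22, Mul(Rational(1, 25), -5)))), Rational(1, 2))) = Add(-2246412, Pow(Add(-685008, Add(150, Pow(Rational(-1, 5), 2), Mul(22, Rational(-1, 5)))), Rational(1, 2))) = Add(-2246412, Pow(Add(-685008, Add(150, Rational(1, 25), Rational(-22, 5))), Rational(1, 2))) = Add(-2246412, Pow(Add(-685008, Rational(3641, 25)), Rational(1, 2))) = Add(-2246412, Pow(Rational(-17121559, 25), Rational(1, 2))) = Add(-2246412, Mul(Rational(13, 5), I, Pow(101311, Rational(1, 2))))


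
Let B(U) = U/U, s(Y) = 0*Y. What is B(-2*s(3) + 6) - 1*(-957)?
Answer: 958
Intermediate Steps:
s(Y) = 0
B(U) = 1
B(-2*s(3) + 6) - 1*(-957) = 1 - 1*(-957) = 1 + 957 = 958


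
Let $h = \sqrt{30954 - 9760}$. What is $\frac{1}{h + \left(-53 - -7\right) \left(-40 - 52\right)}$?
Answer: $\frac{2116}{8944315} - \frac{\sqrt{21194}}{17888630} \approx 0.00022844$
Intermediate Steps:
$h = \sqrt{21194} \approx 145.58$
$\frac{1}{h + \left(-53 - -7\right) \left(-40 - 52\right)} = \frac{1}{\sqrt{21194} + \left(-53 - -7\right) \left(-40 - 52\right)} = \frac{1}{\sqrt{21194} + \left(-53 + 7\right) \left(-92\right)} = \frac{1}{\sqrt{21194} - -4232} = \frac{1}{\sqrt{21194} + 4232} = \frac{1}{4232 + \sqrt{21194}}$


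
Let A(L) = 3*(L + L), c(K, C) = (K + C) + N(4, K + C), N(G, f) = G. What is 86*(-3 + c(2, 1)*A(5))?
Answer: 17802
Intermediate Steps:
c(K, C) = 4 + C + K (c(K, C) = (K + C) + 4 = (C + K) + 4 = 4 + C + K)
A(L) = 6*L (A(L) = 3*(2*L) = 6*L)
86*(-3 + c(2, 1)*A(5)) = 86*(-3 + (4 + 1 + 2)*(6*5)) = 86*(-3 + 7*30) = 86*(-3 + 210) = 86*207 = 17802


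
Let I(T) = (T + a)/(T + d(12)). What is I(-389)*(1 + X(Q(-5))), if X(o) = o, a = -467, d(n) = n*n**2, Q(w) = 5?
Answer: -5136/1339 ≈ -3.8357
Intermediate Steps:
d(n) = n**3
I(T) = (-467 + T)/(1728 + T) (I(T) = (T - 467)/(T + 12**3) = (-467 + T)/(T + 1728) = (-467 + T)/(1728 + T))
I(-389)*(1 + X(Q(-5))) = ((-467 - 389)/(1728 - 389))*(1 + 5) = (-856/1339)*6 = ((1/1339)*(-856))*6 = -856/1339*6 = -5136/1339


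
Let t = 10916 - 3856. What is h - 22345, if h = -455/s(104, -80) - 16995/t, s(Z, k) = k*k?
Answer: -10097484603/451840 ≈ -22347.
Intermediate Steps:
t = 7060
s(Z, k) = k**2
h = -1119803/451840 (h = -455/((-80)**2) - 16995/7060 = -455/6400 - 16995*1/7060 = -455*1/6400 - 3399/1412 = -91/1280 - 3399/1412 = -1119803/451840 ≈ -2.4783)
h - 22345 = -1119803/451840 - 22345 = -10097484603/451840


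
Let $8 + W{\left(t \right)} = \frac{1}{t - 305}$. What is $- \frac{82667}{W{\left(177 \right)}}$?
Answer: $\frac{10581376}{1025} \approx 10323.0$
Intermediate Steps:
$W{\left(t \right)} = -8 + \frac{1}{-305 + t}$ ($W{\left(t \right)} = -8 + \frac{1}{t - 305} = -8 + \frac{1}{-305 + t}$)
$- \frac{82667}{W{\left(177 \right)}} = - \frac{82667}{\frac{1}{-305 + 177} \left(2441 - 1416\right)} = - \frac{82667}{\frac{1}{-128} \left(2441 - 1416\right)} = - \frac{82667}{\left(- \frac{1}{128}\right) 1025} = - \frac{82667}{- \frac{1025}{128}} = \left(-82667\right) \left(- \frac{128}{1025}\right) = \frac{10581376}{1025}$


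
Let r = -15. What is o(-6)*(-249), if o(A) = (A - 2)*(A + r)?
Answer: -41832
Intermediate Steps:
o(A) = (-15 + A)*(-2 + A) (o(A) = (A - 2)*(A - 15) = (-2 + A)*(-15 + A) = (-15 + A)*(-2 + A))
o(-6)*(-249) = (30 + (-6)² - 17*(-6))*(-249) = (30 + 36 + 102)*(-249) = 168*(-249) = -41832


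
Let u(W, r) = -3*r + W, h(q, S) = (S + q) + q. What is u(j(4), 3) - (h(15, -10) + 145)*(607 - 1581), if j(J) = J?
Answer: 160705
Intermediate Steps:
h(q, S) = S + 2*q
u(W, r) = W - 3*r
u(j(4), 3) - (h(15, -10) + 145)*(607 - 1581) = (4 - 3*3) - ((-10 + 2*15) + 145)*(607 - 1581) = (4 - 9) - ((-10 + 30) + 145)*(-974) = -5 - (20 + 145)*(-974) = -5 - 165*(-974) = -5 - 1*(-160710) = -5 + 160710 = 160705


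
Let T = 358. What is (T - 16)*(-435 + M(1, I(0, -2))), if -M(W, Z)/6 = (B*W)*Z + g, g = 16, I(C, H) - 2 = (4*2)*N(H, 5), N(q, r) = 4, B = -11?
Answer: 585846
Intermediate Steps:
I(C, H) = 34 (I(C, H) = 2 + (4*2)*4 = 2 + 8*4 = 2 + 32 = 34)
M(W, Z) = -96 + 66*W*Z (M(W, Z) = -6*((-11*W)*Z + 16) = -6*(-11*W*Z + 16) = -6*(16 - 11*W*Z) = -96 + 66*W*Z)
(T - 16)*(-435 + M(1, I(0, -2))) = (358 - 16)*(-435 + (-96 + 66*1*34)) = 342*(-435 + (-96 + 2244)) = 342*(-435 + 2148) = 342*1713 = 585846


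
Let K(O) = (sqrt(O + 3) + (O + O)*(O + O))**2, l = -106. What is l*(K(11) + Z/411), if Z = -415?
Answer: -10206162830/411 - 102608*sqrt(14) ≈ -2.5216e+7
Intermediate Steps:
K(O) = (sqrt(3 + O) + 4*O**2)**2 (K(O) = (sqrt(3 + O) + (2*O)*(2*O))**2 = (sqrt(3 + O) + 4*O**2)**2)
l*(K(11) + Z/411) = -106*((sqrt(3 + 11) + 4*11**2)**2 - 415/411) = -106*((sqrt(14) + 4*121)**2 - 415*1/411) = -106*((sqrt(14) + 484)**2 - 415/411) = -106*((484 + sqrt(14))**2 - 415/411) = -106*(-415/411 + (484 + sqrt(14))**2) = 43990/411 - 106*(484 + sqrt(14))**2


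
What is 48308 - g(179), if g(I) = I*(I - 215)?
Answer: 54752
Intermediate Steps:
g(I) = I*(-215 + I)
48308 - g(179) = 48308 - 179*(-215 + 179) = 48308 - 179*(-36) = 48308 - 1*(-6444) = 48308 + 6444 = 54752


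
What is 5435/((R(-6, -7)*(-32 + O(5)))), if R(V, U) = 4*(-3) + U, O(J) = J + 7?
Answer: 1087/76 ≈ 14.303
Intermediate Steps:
O(J) = 7 + J
R(V, U) = -12 + U
5435/((R(-6, -7)*(-32 + O(5)))) = 5435/(((-12 - 7)*(-32 + (7 + 5)))) = 5435/((-19*(-32 + 12))) = 5435/((-19*(-20))) = 5435/380 = 5435*(1/380) = 1087/76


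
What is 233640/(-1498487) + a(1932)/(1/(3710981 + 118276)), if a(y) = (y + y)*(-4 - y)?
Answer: -42924966536160801576/1498487 ≈ -2.8646e+13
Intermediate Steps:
a(y) = 2*y*(-4 - y) (a(y) = (2*y)*(-4 - y) = 2*y*(-4 - y))
233640/(-1498487) + a(1932)/(1/(3710981 + 118276)) = 233640/(-1498487) + (-2*1932*(4 + 1932))/(1/(3710981 + 118276)) = 233640*(-1/1498487) + (-2*1932*1936)/(1/3829257) = -233640/1498487 - 7480704/1/3829257 = -233640/1498487 - 7480704*3829257 = -233640/1498487 - 28645538156928 = -42924966536160801576/1498487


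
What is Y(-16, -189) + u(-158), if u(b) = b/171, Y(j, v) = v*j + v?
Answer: 484627/171 ≈ 2834.1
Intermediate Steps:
Y(j, v) = v + j*v (Y(j, v) = j*v + v = v + j*v)
u(b) = b/171 (u(b) = b*(1/171) = b/171)
Y(-16, -189) + u(-158) = -189*(1 - 16) + (1/171)*(-158) = -189*(-15) - 158/171 = 2835 - 158/171 = 484627/171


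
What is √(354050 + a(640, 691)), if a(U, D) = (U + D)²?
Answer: 3*√236179 ≈ 1457.9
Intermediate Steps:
a(U, D) = (D + U)²
√(354050 + a(640, 691)) = √(354050 + (691 + 640)²) = √(354050 + 1331²) = √(354050 + 1771561) = √2125611 = 3*√236179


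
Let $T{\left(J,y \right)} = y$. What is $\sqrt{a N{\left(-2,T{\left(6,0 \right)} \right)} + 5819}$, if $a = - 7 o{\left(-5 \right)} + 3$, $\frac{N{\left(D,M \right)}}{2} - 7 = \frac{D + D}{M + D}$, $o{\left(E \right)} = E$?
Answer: $\sqrt{6503} \approx 80.641$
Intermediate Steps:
$N{\left(D,M \right)} = 14 + \frac{4 D}{D + M}$ ($N{\left(D,M \right)} = 14 + 2 \frac{D + D}{M + D} = 14 + 2 \frac{2 D}{D + M} = 14 + \frac{4 D}{D + M}$)
$a = 38$ ($a = \left(-7\right) \left(-5\right) + 3 = 35 + 3 = 38$)
$\sqrt{a N{\left(-2,T{\left(6,0 \right)} \right)} + 5819} = \sqrt{38 \frac{2 \left(7 \cdot 0 + 9 \left(-2\right)\right)}{-2 + 0} + 5819} = \sqrt{38 \frac{2 \left(0 - 18\right)}{-2} + 5819} = \sqrt{38 \cdot 2 \left(- \frac{1}{2}\right) \left(-18\right) + 5819} = \sqrt{38 \cdot 18 + 5819} = \sqrt{684 + 5819} = \sqrt{6503}$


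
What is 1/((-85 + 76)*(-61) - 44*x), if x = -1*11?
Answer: 1/1033 ≈ 0.00096805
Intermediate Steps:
x = -11
1/((-85 + 76)*(-61) - 44*x) = 1/((-85 + 76)*(-61) - 44*(-11)) = 1/(-9*(-61) + 484) = 1/(549 + 484) = 1/1033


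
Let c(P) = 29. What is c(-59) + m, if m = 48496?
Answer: 48525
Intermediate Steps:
c(-59) + m = 29 + 48496 = 48525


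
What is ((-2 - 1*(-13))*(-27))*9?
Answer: -2673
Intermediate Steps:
((-2 - 1*(-13))*(-27))*9 = ((-2 + 13)*(-27))*9 = (11*(-27))*9 = -297*9 = -2673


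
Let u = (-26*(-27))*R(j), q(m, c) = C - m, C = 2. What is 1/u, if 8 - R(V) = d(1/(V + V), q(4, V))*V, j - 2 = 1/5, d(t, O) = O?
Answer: 5/43524 ≈ 0.00011488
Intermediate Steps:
q(m, c) = 2 - m
j = 11/5 (j = 2 + 1/5 = 2 + ⅕ = 11/5 ≈ 2.2000)
R(V) = 8 + 2*V (R(V) = 8 - (2 - 1*4)*V = 8 - (2 - 4)*V = 8 - (-2)*V = 8 + 2*V)
u = 43524/5 (u = (-26*(-27))*(8 + 2*(11/5)) = 702*(8 + 22/5) = 702*(62/5) = 43524/5 ≈ 8704.8)
1/u = 1/(43524/5) = 5/43524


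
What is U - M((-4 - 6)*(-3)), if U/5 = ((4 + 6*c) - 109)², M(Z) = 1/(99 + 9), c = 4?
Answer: 3542939/108 ≈ 32805.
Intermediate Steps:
M(Z) = 1/108
U = 32805 (U = 5*((4 + 6*4) - 109)² = 5*((4 + 24) - 109)² = 5*(28 - 109)² = 5*(-81)² = 5*6561 = 32805)
U - M((-4 - 6)*(-3)) = 32805 - 1*1/108 = 32805 - 1/108 = 3542939/108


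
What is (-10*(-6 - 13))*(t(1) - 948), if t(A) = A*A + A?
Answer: -179740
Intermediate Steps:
t(A) = A + A² (t(A) = A² + A = A + A²)
(-10*(-6 - 13))*(t(1) - 948) = (-10*(-6 - 13))*(1*(1 + 1) - 948) = (-10*(-19))*(1*2 - 948) = 190*(2 - 948) = 190*(-946) = -179740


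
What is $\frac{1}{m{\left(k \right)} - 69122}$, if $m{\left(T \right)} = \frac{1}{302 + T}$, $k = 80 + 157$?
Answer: $- \frac{539}{37256757} \approx -1.4467 \cdot 10^{-5}$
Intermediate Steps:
$k = 237$
$\frac{1}{m{\left(k \right)} - 69122} = \frac{1}{\frac{1}{302 + 237} - 69122} = \frac{1}{\frac{1}{539} - 69122} = \frac{1}{- \frac{37256757}{539}} = - \frac{539}{37256757}$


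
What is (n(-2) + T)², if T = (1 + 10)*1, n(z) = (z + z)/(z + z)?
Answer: 144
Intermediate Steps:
n(z) = 1 (n(z) = (2*z)/((2*z)) = (2*z)*(1/(2*z)) = 1)
T = 11 (T = 11*1 = 11)
(n(-2) + T)² = (1 + 11)² = 12² = 144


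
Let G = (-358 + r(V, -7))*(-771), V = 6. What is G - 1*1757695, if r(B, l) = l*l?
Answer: -1519456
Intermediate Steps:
r(B, l) = l²
G = 238239 (G = (-358 + (-7)²)*(-771) = (-358 + 49)*(-771) = -309*(-771) = 238239)
G - 1*1757695 = 238239 - 1*1757695 = 238239 - 1757695 = -1519456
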